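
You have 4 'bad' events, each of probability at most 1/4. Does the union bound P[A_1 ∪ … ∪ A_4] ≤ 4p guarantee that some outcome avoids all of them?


Union bound: P[∪_{i=1}^{4} A_i] ≤ Σ_i P[A_i] ≤ 4·p = 4·(1/4) = 1.
Numerically: 1 ≈ 1.0000.
Is 1 < 1? NO.
Since the bound 1 is ≥ 1, the union bound is uninformative here; it does NOT by itself certify existence.

4·p = 1 ≈ 1.0000; existence NOT certified by the union bound.


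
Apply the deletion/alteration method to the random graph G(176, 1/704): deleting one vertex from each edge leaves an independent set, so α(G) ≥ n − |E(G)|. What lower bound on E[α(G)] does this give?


E[|E(G)|] = C(176, 2)·p = 15400 · (1/704) = 175/8.
E[α(G)] ≥ n − E[|E(G)|] = 176 − 175/8 = 1233/8.
Numerically: ≈ 154.125000.
(This is only a lower bound; the true E[α(G)] may be larger.)

E[α(G)] ≥ 1233/8 ≈ 154.125000.


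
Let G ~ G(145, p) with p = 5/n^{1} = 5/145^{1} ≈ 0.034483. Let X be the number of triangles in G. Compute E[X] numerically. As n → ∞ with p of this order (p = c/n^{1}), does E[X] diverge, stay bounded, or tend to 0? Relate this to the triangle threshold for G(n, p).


Number of potential triangles: C(145, 3) = 497640.
Each occurs with probability p³ ≈ (0.034483)³ ≈ 4.1002091e-05.
By linearity: E[X] = C(145, 3)·p³ ≈ 497640 · 4.1002091e-05 ≈ 20.40428.
Here α = 1, so p = 5/n is exactly at the triangle threshold p ~ 1/n. Asymptotically E[X] → c³/6 = 5³/6 = 125/6 ≈ 20.83333, a bounded constant. In this regime the triangle count is asymptotically Poisson(c³/6).

E[X] ≈ 20.40428; in regime p = Θ(1/n^{1}) E[X] stays bounded (at the triangle threshold p ~ 1/n).


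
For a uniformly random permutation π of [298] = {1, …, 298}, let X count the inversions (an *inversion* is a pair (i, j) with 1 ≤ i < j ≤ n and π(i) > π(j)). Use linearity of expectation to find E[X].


Write X = Σ X_I over the C(298, 2) = 44253 pairs i < j, with X_I the indicator of one inversion.
There are 44253 indicators.
For each fixed pair i < j, the values π(i) and π(j) are two distinct elements of {1, …, 298} in uniformly random order; by symmetry P[π(i) > π(j)] = 1/2.
By linearity: E[X] = 44253 · (1/2) = C(298, 2) · (1/2) = 44253/2 = 44253/2 ≈ 22126.500000.

E[X] = 44253/2 = 22126.500000.


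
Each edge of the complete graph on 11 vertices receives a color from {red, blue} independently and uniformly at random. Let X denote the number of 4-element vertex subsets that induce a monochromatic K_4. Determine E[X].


Let X = Σ_S X_S over the C(11, 4) = 330 subsets S of size 4, where X_S = 1 if the K_4 on S is monochromatic.
For a fixed S, the K_4 on S has C(4, 2) = 6 edges. P[all 6 edges red] = (1/2)^6, and likewise for blue, so P[monochromatic] = 2·(1/2)^6 = 2^{1 − 6} = 1/32.
By linearity of expectation: E[X] = C(11, 4) · 2^{1 − 6} = 330 · 1/32 = 165/16.
Numerically: E[X] ≈ 10.312.

E[X] = C(11,4)·2^(1−C(4,2)) = 165/16 ≈ 10.312.


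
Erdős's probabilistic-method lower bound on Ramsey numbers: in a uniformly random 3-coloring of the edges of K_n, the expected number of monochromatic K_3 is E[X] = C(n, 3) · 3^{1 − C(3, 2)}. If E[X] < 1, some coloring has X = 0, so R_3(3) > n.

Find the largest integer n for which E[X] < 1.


We need C(n, 3) · 3^{1 − 3} < 1, i.e. C(n, 3) < 3^{3 − 1} = 9.
Check values of n near the boundary:
  n = 3: C(3, 3) = 1; 1 < 9? YES
  n = 4: C(4, 3) = 4; 4 < 9? YES
  n = 5: C(5, 3) = 10; 10 < 9? NO
  n = 6: C(6, 3) = 20; 20 < 9? NO
  n = 7: C(7, 3) = 35; 35 < 9? NO
The largest n with C(n, 3) < 9 is n = 4 (where E[X] = 4/9 ≈ 0.44444). Hence R_3(3) > 4, i.e. R_3(3) ≥ 5.

Largest n = 4; hence R_3(3) > 4.


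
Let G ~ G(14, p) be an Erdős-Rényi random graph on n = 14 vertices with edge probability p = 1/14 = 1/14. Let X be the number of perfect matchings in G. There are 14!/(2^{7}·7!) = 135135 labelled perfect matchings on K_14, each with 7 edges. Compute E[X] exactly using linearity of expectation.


K_14 has 14!/(2^{7}·7!) = 135135 labelled perfect matchings.
For each such perfect matching H, let X_H = 1 if all 7 edges of H are present in G. Then P[X_H = 1] = p^{7} = (1/14)^{7} = 1/105413504.
Summing the indicators: E[X] = Σ_H E[X_H] = 135135 · p^{7} = 135135 · 1/105413504 = 19305/15059072.
Numerically: E[X] ≈ 0.00128195.

E[X] = 135135 · (1/14)^{7} = 19305/15059072 ≈ 0.00128195.


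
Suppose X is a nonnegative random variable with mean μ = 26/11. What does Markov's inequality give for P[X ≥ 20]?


μ = E[X] = 26/11, a = 20.
Markov: P[X ≥ 20] ≤ μ/a = (26/11)/20 = 13/110.
Numerically: ≈ 0.11818.
(Since a = 20 > μ = 2.36364, the bound 13/110 is < 1 and informative.)

P[X ≥ 20] ≤ 13/110 ≈ 0.11818.


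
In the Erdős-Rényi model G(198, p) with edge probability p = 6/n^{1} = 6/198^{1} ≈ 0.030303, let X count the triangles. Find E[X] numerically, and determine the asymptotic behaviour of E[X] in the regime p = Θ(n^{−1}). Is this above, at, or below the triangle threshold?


Number of potential triangles: C(198, 3) = 1274196.
Each occurs with probability p³ ≈ (0.030303)³ ≈ 2.7826474e-05.
By linearity: E[X] = C(198, 3)·p³ ≈ 1274196 · 2.7826474e-05 ≈ 35.45638.
Here α = 1, so p = 6/n is exactly at the triangle threshold p ~ 1/n. Asymptotically E[X] → c³/6 = 6³/6 = 36 ≈ 36.00000, a bounded constant. In this regime the triangle count is asymptotically Poisson(c³/6).

E[X] ≈ 35.45638; in regime p = Θ(1/n^{1}) E[X] stays bounded (at the triangle threshold p ~ 1/n).


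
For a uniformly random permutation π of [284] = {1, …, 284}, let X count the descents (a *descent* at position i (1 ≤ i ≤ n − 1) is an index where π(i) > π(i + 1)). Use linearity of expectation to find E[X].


Write X = Σ X_I over i = 1, …, 283, with X_I the indicator of one descent.
There are 283 indicators.
For each fixed i, the pair (π(i), π(i+1)) is a uniformly random ordered pair of distinct values from {1, …, 284}; by symmetry P[π(i) > π(i+1)] = 1/2.
By linearity: E[X] = 283 · (1/2) = (284 − 1) · (1/2) = 283/2 ≈ 141.500.

E[X] = 283/2 = 141.500.


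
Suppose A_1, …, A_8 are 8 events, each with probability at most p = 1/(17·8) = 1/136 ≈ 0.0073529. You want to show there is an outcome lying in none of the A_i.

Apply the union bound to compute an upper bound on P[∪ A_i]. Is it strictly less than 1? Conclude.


Union bound: P[∪_{i=1}^{8} A_i] ≤ Σ_i P[A_i] ≤ 8·p = 8·(1/136) = 1/17.
Numerically: 1/17 ≈ 0.0588235.
Is 1/17 < 1? YES.
Since P[∪ A_i] ≤ 1/17 < 1, the complement has P[∩ A_i^c] ≥ 1 − 1/17 = 16/17 > 0, so some outcome avoids every A_i.

8·p = 1/17 ≈ 0.0588235; existence CERTIFIED by the union bound.


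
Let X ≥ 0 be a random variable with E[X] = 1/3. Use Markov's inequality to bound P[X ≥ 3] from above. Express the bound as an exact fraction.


μ = E[X] = 1/3, a = 3.
Markov: P[X ≥ 3] ≤ μ/a = (1/3)/3 = 1/9.
Numerically: ≈ 0.111111.
(Since a = 3 > μ = 0.333333, the bound 1/9 is < 1 and informative.)

P[X ≥ 3] ≤ 1/9 ≈ 0.111111.


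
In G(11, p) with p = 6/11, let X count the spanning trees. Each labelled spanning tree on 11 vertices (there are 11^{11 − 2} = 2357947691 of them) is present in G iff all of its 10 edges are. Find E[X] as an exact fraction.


K_11 has 11^{11 − 2} = 2357947691 labelled spanning trees.
For each such spanning tree H, let X_H = 1 if all 10 edges of H are present in G. Then P[X_H = 1] = p^{10} = (6/11)^{10} = 60466176/25937424601.
By linearity: E[X] = Σ_H E[X_H] = 2357947691 · p^{10} = 2357947691 · 60466176/25937424601 = 60466176/11.
Numerically: E[X] ≈ 5.4969e+06.

E[X] = 2357947691 · (6/11)^{10} = 60466176/11 ≈ 5.4969e+06.


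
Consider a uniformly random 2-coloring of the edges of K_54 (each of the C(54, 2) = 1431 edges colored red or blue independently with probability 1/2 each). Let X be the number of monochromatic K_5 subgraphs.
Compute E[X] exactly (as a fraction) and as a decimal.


Let X = Σ_S X_S over the C(54, 5) = 3162510 subsets S of size 5, where X_S = 1 if the K_5 on S is monochromatic.
For a fixed S, the K_5 on S has C(5, 2) = 10 edges. P[all 10 edges red] = (1/2)^10, and likewise for blue, so P[monochromatic] = 2·(1/2)^10 = 2^{1 − 10} = 1/512.
By linearity of expectation: E[X] = C(54, 5) · 2^{1 − 10} = 3162510 · 1/512 = 1581255/256.
Numerically: E[X] ≈ 6176.777344.

E[X] = C(54,5)·2^(1−C(5,2)) = 1581255/256 ≈ 6176.777344.


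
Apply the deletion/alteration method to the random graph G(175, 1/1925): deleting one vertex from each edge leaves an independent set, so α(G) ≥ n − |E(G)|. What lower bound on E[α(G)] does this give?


E[|E(G)|] = C(175, 2)·p = 15225 · (1/1925) = 87/11.
E[α(G)] ≥ n − E[|E(G)|] = 175 − 87/11 = 1838/11.
Numerically: ≈ 167.09091.
(This is only a lower bound; the true E[α(G)] may be larger.)

E[α(G)] ≥ 1838/11 ≈ 167.09091.


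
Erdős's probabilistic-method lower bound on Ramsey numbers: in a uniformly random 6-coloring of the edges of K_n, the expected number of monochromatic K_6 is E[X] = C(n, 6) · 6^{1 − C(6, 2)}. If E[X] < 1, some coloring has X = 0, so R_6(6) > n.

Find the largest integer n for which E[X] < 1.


We need C(n, 6) · 6^{1 − 15} < 1, i.e. C(n, 6) < 6^{15 − 1} = 78364164096.
Check values of n near the boundary:
  n = 193: C(193, 6) = 66364016544; 66364016544 < 78364164096? YES
  n = 194: C(194, 6) = 68482017072; 68482017072 < 78364164096? YES
  n = 195: C(195, 6) = 70656049360; 70656049360 < 78364164096? YES
  n = 196: C(196, 6) = 72887293024; 72887293024 < 78364164096? YES
  n = 197: C(197, 6) = 75176946208; 75176946208 < 78364164096? YES
  n = 198: C(198, 6) = 77526225777; 77526225777 < 78364164096? YES
  n = 199: C(199, 6) = 79936367511; 79936367511 < 78364164096? NO
  n = 200: C(200, 6) = 82408626300; 82408626300 < 78364164096? NO
  n = 201: C(201, 6) = 84944276340; 84944276340 < 78364164096? NO
The largest n with C(n, 6) < 78364164096 is n = 198 (where E[X] = 25842075259/26121388032 ≈ 0.989). Hence R_6(6) > 198, i.e. R_6(6) ≥ 199.

Largest n = 198; hence R_6(6) > 198.


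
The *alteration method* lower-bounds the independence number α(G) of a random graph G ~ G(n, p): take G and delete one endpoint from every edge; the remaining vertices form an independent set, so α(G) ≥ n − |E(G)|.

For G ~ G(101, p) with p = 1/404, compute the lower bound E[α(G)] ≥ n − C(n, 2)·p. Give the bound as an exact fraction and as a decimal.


E[|E(G)|] = C(101, 2)·p = 5050 · (1/404) = 25/2.
E[α(G)] ≥ n − E[|E(G)|] = 101 − 25/2 = 177/2.
Numerically: ≈ 88.5000.
(This is only a lower bound; the true E[α(G)] may be larger.)

E[α(G)] ≥ 177/2 ≈ 88.5000.


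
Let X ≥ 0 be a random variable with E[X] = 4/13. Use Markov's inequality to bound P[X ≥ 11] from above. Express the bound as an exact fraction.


μ = E[X] = 4/13, a = 11.
Markov: P[X ≥ 11] ≤ μ/a = (4/13)/11 = 4/143.
Numerically: ≈ 0.0280.
(Since a = 11 > μ = 0.3077, the bound 4/143 is < 1 and informative.)

P[X ≥ 11] ≤ 4/143 ≈ 0.0280.


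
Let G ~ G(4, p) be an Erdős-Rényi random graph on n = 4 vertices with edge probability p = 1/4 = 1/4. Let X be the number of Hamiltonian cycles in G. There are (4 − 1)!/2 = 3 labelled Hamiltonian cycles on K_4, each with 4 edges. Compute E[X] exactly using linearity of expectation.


K_4 has (4 − 1)!/2 = 3 labelled Hamiltonian cycles.
For each such Hamiltonian cycle H, let X_H = 1 if all 4 edges of H are present in G. Then P[X_H = 1] = p^{4} = (1/4)^{4} = 1/256.
Summing the indicators: E[X] = Σ_H E[X_H] = 3 · p^{4} = 3 · 1/256 = 3/256.
Numerically: E[X] ≈ 0.011719.

E[X] = 3 · (1/4)^{4} = 3/256 ≈ 0.011719.


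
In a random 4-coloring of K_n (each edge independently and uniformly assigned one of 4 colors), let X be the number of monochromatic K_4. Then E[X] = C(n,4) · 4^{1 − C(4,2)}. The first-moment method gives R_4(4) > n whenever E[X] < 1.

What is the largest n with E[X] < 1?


We need C(n, 4) · 4^{1 − 6} < 1, i.e. C(n, 4) < 4^{6 − 1} = 1024.
Check values of n near the boundary:
  n = 8: C(8, 4) = 70; 70 < 1024? YES
  n = 9: C(9, 4) = 126; 126 < 1024? YES
  n = 10: C(10, 4) = 210; 210 < 1024? YES
  n = 11: C(11, 4) = 330; 330 < 1024? YES
  n = 12: C(12, 4) = 495; 495 < 1024? YES
  n = 13: C(13, 4) = 715; 715 < 1024? YES
  n = 14: C(14, 4) = 1001; 1001 < 1024? YES
  n = 15: C(15, 4) = 1365; 1365 < 1024? NO
  n = 16: C(16, 4) = 1820; 1820 < 1024? NO
The largest n with C(n, 4) < 1024 is n = 14 (where E[X] = 1001/1024 ≈ 0.977539). Hence R_4(4) > 14, i.e. R_4(4) ≥ 15.

Largest n = 14; hence R_4(4) > 14.


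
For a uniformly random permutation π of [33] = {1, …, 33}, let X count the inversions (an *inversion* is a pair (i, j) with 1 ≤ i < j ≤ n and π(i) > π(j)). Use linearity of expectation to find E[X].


Write X = Σ X_I over the C(33, 2) = 528 pairs i < j, with X_I the indicator of one inversion.
There are 528 indicators.
For each fixed pair i < j, the values π(i) and π(j) are two distinct elements of {1, …, 33} in uniformly random order; by symmetry P[π(i) > π(j)] = 1/2.
By linearity: E[X] = 528 · (1/2) = C(33, 2) · (1/2) = 528/2 = 264 ≈ 264.00000.

E[X] = 264 = 264.00000.


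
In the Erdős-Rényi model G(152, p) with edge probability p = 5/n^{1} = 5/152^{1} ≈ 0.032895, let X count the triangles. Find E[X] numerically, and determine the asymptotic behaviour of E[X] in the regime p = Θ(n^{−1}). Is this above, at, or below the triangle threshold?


Number of potential triangles: C(152, 3) = 573800.
Each occurs with probability p³ ≈ (0.032895)³ ≈ 3.5594201e-05.
By linearity: E[X] = C(152, 3)·p³ ≈ 573800 · 3.5594201e-05 ≈ 20.42395.
Here α = 1, so p = 5/n is exactly at the triangle threshold p ~ 1/n. Asymptotically E[X] → c³/6 = 5³/6 = 125/6 ≈ 20.83333, a bounded constant. In this regime the triangle count is asymptotically Poisson(c³/6).

E[X] ≈ 20.42395; in regime p = Θ(1/n^{1}) E[X] stays bounded (at the triangle threshold p ~ 1/n).


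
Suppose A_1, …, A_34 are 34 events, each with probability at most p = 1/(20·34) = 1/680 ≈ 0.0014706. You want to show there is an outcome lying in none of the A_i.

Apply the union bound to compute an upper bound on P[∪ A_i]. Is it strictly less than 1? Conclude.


Union bound: P[∪_{i=1}^{34} A_i] ≤ Σ_i P[A_i] ≤ 34·p = 34·(1/680) = 1/20.
Numerically: 1/20 ≈ 0.0500000.
Is 1/20 < 1? YES.
Since P[∪ A_i] ≤ 1/20 < 1, the complement has P[∩ A_i^c] ≥ 1 − 1/20 = 19/20 > 0, so some outcome avoids every A_i.

34·p = 1/20 ≈ 0.0500000; existence CERTIFIED by the union bound.


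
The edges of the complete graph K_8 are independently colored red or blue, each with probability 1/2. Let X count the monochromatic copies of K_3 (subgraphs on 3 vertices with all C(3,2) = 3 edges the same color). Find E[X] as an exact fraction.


Let X = Σ_S X_S over the C(8, 3) = 56 subsets S of size 3, where X_S = 1 if the K_3 on S is monochromatic.
For a fixed S, the K_3 on S has C(3, 2) = 3 edges. P[all 3 edges red] = (1/2)^3, and likewise for blue, so P[monochromatic] = 2·(1/2)^3 = 2^{1 − 3} = 1/4.
Summing: E[X] = C(8, 3) · 2^{1 − 3} = 56 · 1/4 = 14.
Numerically: E[X] ≈ 14.00000.

E[X] = C(8,3)·2^(1−C(3,2)) = 14 ≈ 14.00000.


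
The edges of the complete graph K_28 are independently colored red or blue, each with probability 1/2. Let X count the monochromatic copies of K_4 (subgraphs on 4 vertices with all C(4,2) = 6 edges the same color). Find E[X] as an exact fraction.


Let X = Σ_S X_S over the C(28, 4) = 20475 subsets S of size 4, where X_S = 1 if the K_4 on S is monochromatic.
For a fixed S, the K_4 on S has C(4, 2) = 6 edges. P[all 6 edges red] = (1/2)^6, and likewise for blue, so P[monochromatic] = 2·(1/2)^6 = 2^{1 − 6} = 1/32.
By linearity: E[X] = C(28, 4) · 2^{1 − 6} = 20475 · 1/32 = 20475/32.
Numerically: E[X] ≈ 639.8438.

E[X] = C(28,4)·2^(1−C(4,2)) = 20475/32 ≈ 639.8438.


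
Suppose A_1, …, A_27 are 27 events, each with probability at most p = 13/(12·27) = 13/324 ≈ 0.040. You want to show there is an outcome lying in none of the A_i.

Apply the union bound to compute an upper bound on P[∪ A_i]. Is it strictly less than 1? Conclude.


Union bound: P[∪_{i=1}^{27} A_i] ≤ Σ_i P[A_i] ≤ 27·p = 27·(13/324) = 13/12.
Numerically: 13/12 ≈ 1.083.
Is 13/12 < 1? NO.
Since the bound 13/12 is ≥ 1, the union bound is uninformative here; it does NOT by itself certify existence.

27·p = 13/12 ≈ 1.083; existence NOT certified by the union bound.


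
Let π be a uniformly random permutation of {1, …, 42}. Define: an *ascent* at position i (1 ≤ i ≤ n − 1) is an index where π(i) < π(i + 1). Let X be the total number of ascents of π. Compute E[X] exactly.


Write X = Σ X_I over i = 1, …, 41, with X_I the indicator of one ascent.
There are 41 indicators.
For each fixed i, the pair (π(i), π(i+1)) is a uniformly random ordered pair of distinct values from {1, …, 42}; by symmetry P[π(i) < π(i+1)] = 1/2.
By linearity: E[X] = 41 · (1/2) = (42 − 1) · (1/2) = 41/2 ≈ 20.50000.

E[X] = 41/2 = 20.50000.


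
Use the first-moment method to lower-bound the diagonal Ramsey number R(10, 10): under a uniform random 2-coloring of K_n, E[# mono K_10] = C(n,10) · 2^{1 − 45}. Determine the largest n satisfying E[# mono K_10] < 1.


We need C(n, 10) · 2^{1 − 45} < 1, i.e. C(n, 10) < 2^{45 − 1} = 17592186044416.
Check values of n near the boundary:
  n = 94: C(94, 10) = 9041256841903; 9041256841903 < 17592186044416? YES
  n = 95: C(95, 10) = 10104934117421; 10104934117421 < 17592186044416? YES
  n = 96: C(96, 10) = 11279926456656; 11279926456656 < 17592186044416? YES
  n = 97: C(97, 10) = 12576469727536; 12576469727536 < 17592186044416? YES
  n = 98: C(98, 10) = 14005614014756; 14005614014756 < 17592186044416? YES
  n = 99: C(99, 10) = 15579278510796; 15579278510796 < 17592186044416? YES
  n = 100: C(100, 10) = 17310309456440; 17310309456440 < 17592186044416? YES
  n = 101: C(101, 10) = 19212541264840; 19212541264840 < 17592186044416? NO
  n = 102: C(102, 10) = 21300860967540; 21300860967540 < 17592186044416? NO
The largest n with C(n, 10) < 17592186044416 is n = 100 (where E[X] = 2163788682055/2199023255552 ≈ 0.983977). Hence R(10, 10) > 100, i.e. R(10, 10) ≥ 101.

Largest n = 100; hence R(10, 10) > 100.


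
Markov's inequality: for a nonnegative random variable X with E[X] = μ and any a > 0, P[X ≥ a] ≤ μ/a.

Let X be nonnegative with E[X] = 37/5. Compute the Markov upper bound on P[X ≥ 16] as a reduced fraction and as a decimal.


μ = E[X] = 37/5, a = 16.
Markov: P[X ≥ 16] ≤ μ/a = (37/5)/16 = 37/80.
Numerically: ≈ 0.463.
(Since a = 16 > μ = 7.400, the bound 37/80 is < 1 and informative.)

P[X ≥ 16] ≤ 37/80 ≈ 0.463.


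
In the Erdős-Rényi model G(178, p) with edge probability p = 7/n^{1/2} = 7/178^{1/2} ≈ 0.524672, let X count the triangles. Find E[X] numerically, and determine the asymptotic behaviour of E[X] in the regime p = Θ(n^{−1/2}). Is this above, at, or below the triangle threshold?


Number of potential triangles: C(178, 3) = 924176.
Each occurs with probability p³ ≈ (0.524672)³ ≈ 1.44432230e-01.
By linearity: E[X] = C(178, 3)·p³ ≈ 924176 · 1.44432230e-01 ≈ 133480.800554.
Since α = 1/2 < 1, p = c/n^{1/2} ≫ 1/n is above the triangle threshold p ~ 1/n. Asymptotically E[X] ~ (c³/6)·n^{3(1−α)} = (7³/6)·n^{1.5} → ∞; triangles are abundant w.h.p.

E[X] ≈ 133480.800554; in regime p = Θ(1/n^{1/2}) E[X] diverges (above the triangle threshold p ~ 1/n).


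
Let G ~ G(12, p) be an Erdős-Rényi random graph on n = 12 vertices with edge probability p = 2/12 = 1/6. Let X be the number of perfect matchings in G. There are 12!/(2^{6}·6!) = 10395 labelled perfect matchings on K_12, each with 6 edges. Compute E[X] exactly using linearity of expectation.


K_12 has 12!/(2^{6}·6!) = 10395 labelled perfect matchings.
For each such perfect matching H, let X_H = 1 if all 6 edges of H are present in G. Then P[X_H = 1] = p^{6} = (1/6)^{6} = 1/46656.
By linearity of expectation: E[X] = Σ_H E[X_H] = 10395 · p^{6} = 10395 · 1/46656 = 385/1728.
Numerically: E[X] ≈ 0.2228.

E[X] = 10395 · (1/6)^{6} = 385/1728 ≈ 0.2228.


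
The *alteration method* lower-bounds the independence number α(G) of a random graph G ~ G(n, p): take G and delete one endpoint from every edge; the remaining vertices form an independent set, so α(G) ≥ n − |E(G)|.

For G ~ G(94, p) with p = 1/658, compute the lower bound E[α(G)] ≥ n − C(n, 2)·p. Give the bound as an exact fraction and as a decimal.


E[|E(G)|] = C(94, 2)·p = 4371 · (1/658) = 93/14.
E[α(G)] ≥ n − E[|E(G)|] = 94 − 93/14 = 1223/14.
Numerically: ≈ 87.35714.
(This is only a lower bound; the true E[α(G)] may be larger.)

E[α(G)] ≥ 1223/14 ≈ 87.35714.


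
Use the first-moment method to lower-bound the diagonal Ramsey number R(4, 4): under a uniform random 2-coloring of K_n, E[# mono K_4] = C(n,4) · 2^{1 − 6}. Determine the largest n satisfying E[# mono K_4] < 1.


We need C(n, 4) · 2^{1 − 6} < 1, i.e. C(n, 4) < 2^{6 − 1} = 32.
Check values of n near the boundary:
  n = 5: C(5, 4) = 5; 5 < 32? YES
  n = 6: C(6, 4) = 15; 15 < 32? YES
  n = 7: C(7, 4) = 35; 35 < 32? NO
  n = 8: C(8, 4) = 70; 70 < 32? NO
  n = 9: C(9, 4) = 126; 126 < 32? NO
The largest n with C(n, 4) < 32 is n = 6 (where E[X] = 15/32 ≈ 0.468750). Hence R(4, 4) > 6, i.e. R(4, 4) ≥ 7.

Largest n = 6; hence R(4, 4) > 6.


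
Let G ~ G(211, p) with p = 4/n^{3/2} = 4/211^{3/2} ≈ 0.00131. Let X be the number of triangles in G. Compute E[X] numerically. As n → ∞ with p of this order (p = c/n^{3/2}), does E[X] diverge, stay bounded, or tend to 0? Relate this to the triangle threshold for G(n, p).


Number of potential triangles: C(211, 3) = 1543465.
Each occurs with probability p³ ≈ (0.00131)³ ≈ 2.22284e-09.
By linearity: E[X] = C(211, 3)·p³ ≈ 1543465 · 2.22284e-09 ≈ 0.003.
Since α = 3/2 > 1, p = c/n^{3/2} = o(1/n) is below the triangle threshold p ~ 1/n. Asymptotically E[X] ~ (c³/6)·n^{3(1−α)} = (4³/6)·n^{-1.5} → 0, so by Markov's inequality G has no triangles w.h.p.

E[X] ≈ 0.003; in regime p = Θ(1/n^{3/2}) E[X] tends to 0 (below the triangle threshold p ~ 1/n).


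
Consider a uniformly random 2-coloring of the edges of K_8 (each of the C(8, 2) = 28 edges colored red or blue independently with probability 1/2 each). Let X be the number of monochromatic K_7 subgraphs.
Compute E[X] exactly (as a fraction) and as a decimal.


Let X = Σ_S X_S over the C(8, 7) = 8 subsets S of size 7, where X_S = 1 if the K_7 on S is monochromatic.
For a fixed S, the K_7 on S has C(7, 2) = 21 edges. P[all 21 edges red] = (1/2)^21, and likewise for blue, so P[monochromatic] = 2·(1/2)^21 = 2^{1 − 21} = 1/1048576.
By linearity of expectation: E[X] = C(8, 7) · 2^{1 − 21} = 8 · 1/1048576 = 1/131072.
Numerically: E[X] ≈ 0.000008.

E[X] = C(8,7)·2^(1−C(7,2)) = 1/131072 ≈ 0.000008.


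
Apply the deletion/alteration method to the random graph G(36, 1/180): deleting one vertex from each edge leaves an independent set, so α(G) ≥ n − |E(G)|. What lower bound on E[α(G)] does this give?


E[|E(G)|] = C(36, 2)·p = 630 · (1/180) = 7/2.
E[α(G)] ≥ n − E[|E(G)|] = 36 − 7/2 = 65/2.
Numerically: ≈ 32.50000.
(This is only a lower bound; the true E[α(G)] may be larger.)

E[α(G)] ≥ 65/2 ≈ 32.50000.


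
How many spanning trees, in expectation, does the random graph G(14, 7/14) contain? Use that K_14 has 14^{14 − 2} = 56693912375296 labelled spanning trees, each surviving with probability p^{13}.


K_14 has 14^{14 − 2} = 56693912375296 labelled spanning trees.
For each such spanning tree H, let X_H = 1 if all 13 edges of H are present in G. Then P[X_H = 1] = p^{13} = (1/2)^{13} = 1/8192.
Summing the indicators: E[X] = Σ_H E[X_H] = 56693912375296 · p^{13} = 56693912375296 · 1/8192 = 13841287201/2.
Numerically: E[X] ≈ 6.92e+09.

E[X] = 56693912375296 · (1/2)^{13} = 13841287201/2 ≈ 6.92e+09.


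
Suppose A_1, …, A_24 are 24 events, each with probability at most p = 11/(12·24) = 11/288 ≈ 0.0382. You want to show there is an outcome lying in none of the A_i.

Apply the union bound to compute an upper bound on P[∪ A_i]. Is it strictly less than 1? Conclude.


Union bound: P[∪_{i=1}^{24} A_i] ≤ Σ_i P[A_i] ≤ 24·p = 24·(11/288) = 11/12.
Numerically: 11/12 ≈ 0.9167.
Is 11/12 < 1? YES.
Since P[∪ A_i] ≤ 11/12 < 1, the complement has P[∩ A_i^c] ≥ 1 − 11/12 = 1/12 > 0, so some outcome avoids every A_i.

24·p = 11/12 ≈ 0.9167; existence CERTIFIED by the union bound.


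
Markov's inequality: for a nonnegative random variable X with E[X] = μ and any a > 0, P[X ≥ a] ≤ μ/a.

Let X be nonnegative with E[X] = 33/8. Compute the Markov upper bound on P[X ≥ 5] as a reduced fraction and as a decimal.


μ = E[X] = 33/8, a = 5.
Markov: P[X ≥ 5] ≤ μ/a = (33/8)/5 = 33/40.
Numerically: ≈ 0.8250.
(Since a = 5 > μ = 4.1250, the bound 33/40 is < 1 and informative.)

P[X ≥ 5] ≤ 33/40 ≈ 0.8250.


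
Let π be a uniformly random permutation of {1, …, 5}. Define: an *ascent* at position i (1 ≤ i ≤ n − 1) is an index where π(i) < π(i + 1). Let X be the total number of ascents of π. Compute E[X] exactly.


Write X = Σ X_I over i = 1, …, 4, with X_I the indicator of one ascent.
There are 4 indicators.
For each fixed i, the pair (π(i), π(i+1)) is a uniformly random ordered pair of distinct values from {1, …, 5}; by symmetry P[π(i) < π(i+1)] = 1/2.
By linearity: E[X] = 4 · (1/2) = (5 − 1) · (1/2) = 2 ≈ 2.0000.

E[X] = 2 = 2.0000.


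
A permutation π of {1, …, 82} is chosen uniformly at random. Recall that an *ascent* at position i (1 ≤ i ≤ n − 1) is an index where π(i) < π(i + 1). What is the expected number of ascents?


Write X = Σ X_I over i = 1, …, 81, with X_I the indicator of one ascent.
There are 81 indicators.
For each fixed i, the pair (π(i), π(i+1)) is a uniformly random ordered pair of distinct values from {1, …, 82}; by symmetry P[π(i) < π(i+1)] = 1/2.
By linearity: E[X] = 81 · (1/2) = (82 − 1) · (1/2) = 81/2 ≈ 40.500000.

E[X] = 81/2 = 40.500000.


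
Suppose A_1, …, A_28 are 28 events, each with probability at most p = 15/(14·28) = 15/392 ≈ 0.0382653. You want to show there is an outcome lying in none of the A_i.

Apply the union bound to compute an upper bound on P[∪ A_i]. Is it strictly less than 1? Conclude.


Union bound: P[∪_{i=1}^{28} A_i] ≤ Σ_i P[A_i] ≤ 28·p = 28·(15/392) = 15/14.
Numerically: 15/14 ≈ 1.0714286.
Is 15/14 < 1? NO.
Since the bound 15/14 is ≥ 1, the union bound is uninformative here; it does NOT by itself certify existence.

28·p = 15/14 ≈ 1.0714286; existence NOT certified by the union bound.


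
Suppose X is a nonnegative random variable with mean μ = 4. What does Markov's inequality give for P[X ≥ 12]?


μ = E[X] = 4, a = 12.
Markov: P[X ≥ 12] ≤ μ/a = (4)/12 = 1/3.
Numerically: ≈ 0.333333.
(Since a = 12 > μ = 4.000000, the bound 1/3 is < 1 and informative.)

P[X ≥ 12] ≤ 1/3 ≈ 0.333333.


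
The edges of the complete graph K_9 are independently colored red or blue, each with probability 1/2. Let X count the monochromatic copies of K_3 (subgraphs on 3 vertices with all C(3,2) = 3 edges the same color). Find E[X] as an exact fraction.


Let X = Σ_S X_S over the C(9, 3) = 84 subsets S of size 3, where X_S = 1 if the K_3 on S is monochromatic.
For a fixed S, the K_3 on S has C(3, 2) = 3 edges. P[all 3 edges red] = (1/2)^3, and likewise for blue, so P[monochromatic] = 2·(1/2)^3 = 2^{1 − 3} = 1/4.
Summing: E[X] = C(9, 3) · 2^{1 − 3} = 84 · 1/4 = 21.
Numerically: E[X] ≈ 21.000.

E[X] = C(9,3)·2^(1−C(3,2)) = 21 ≈ 21.000.


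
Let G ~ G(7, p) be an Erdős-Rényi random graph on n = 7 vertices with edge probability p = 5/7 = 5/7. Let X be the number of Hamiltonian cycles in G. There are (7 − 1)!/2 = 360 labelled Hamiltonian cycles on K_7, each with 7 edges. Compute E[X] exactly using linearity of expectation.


K_7 has (7 − 1)!/2 = 360 labelled Hamiltonian cycles.
For each such Hamiltonian cycle H, let X_H = 1 if all 7 edges of H are present in G. Then P[X_H = 1] = p^{7} = (5/7)^{7} = 78125/823543.
Summing the indicators: E[X] = Σ_H E[X_H] = 360 · p^{7} = 360 · 78125/823543 = 28125000/823543.
Numerically: E[X] ≈ 34.2.

E[X] = 360 · (5/7)^{7} = 28125000/823543 ≈ 34.2.


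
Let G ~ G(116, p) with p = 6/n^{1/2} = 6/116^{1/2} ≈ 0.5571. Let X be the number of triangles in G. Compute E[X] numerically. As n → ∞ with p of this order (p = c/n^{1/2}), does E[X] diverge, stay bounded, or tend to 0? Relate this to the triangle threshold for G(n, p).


Number of potential triangles: C(116, 3) = 253460.
Each occurs with probability p³ ≈ (0.5571)³ ≈ 1.728888e-01.
By linearity: E[X] = C(116, 3)·p³ ≈ 253460 · 1.728888e-01 ≈ 43820.3859.
Since α = 1/2 < 1, p = c/n^{1/2} ≫ 1/n is above the triangle threshold p ~ 1/n. Asymptotically E[X] ~ (c³/6)·n^{3(1−α)} = (6³/6)·n^{1.5} → ∞; triangles are abundant w.h.p.

E[X] ≈ 43820.3859; in regime p = Θ(1/n^{1/2}) E[X] diverges (above the triangle threshold p ~ 1/n).


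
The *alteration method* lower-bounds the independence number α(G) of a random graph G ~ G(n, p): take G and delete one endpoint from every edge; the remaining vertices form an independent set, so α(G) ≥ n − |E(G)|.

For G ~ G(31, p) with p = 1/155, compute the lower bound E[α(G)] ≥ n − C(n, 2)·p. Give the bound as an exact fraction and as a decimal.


E[|E(G)|] = C(31, 2)·p = 465 · (1/155) = 3.
E[α(G)] ≥ n − E[|E(G)|] = 31 − 3 = 28.
Numerically: ≈ 28.00000.
(This is only a lower bound; the true E[α(G)] may be larger.)

E[α(G)] ≥ 28 ≈ 28.00000.


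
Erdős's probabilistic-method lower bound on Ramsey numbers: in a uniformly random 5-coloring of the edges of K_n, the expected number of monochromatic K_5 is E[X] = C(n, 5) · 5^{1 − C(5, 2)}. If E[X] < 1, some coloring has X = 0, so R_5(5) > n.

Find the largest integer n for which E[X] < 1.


We need C(n, 5) · 5^{1 − 10} < 1, i.e. C(n, 5) < 5^{10 − 1} = 1953125.
Check values of n near the boundary:
  n = 47: C(47, 5) = 1533939; 1533939 < 1953125? YES
  n = 48: C(48, 5) = 1712304; 1712304 < 1953125? YES
  n = 49: C(49, 5) = 1906884; 1906884 < 1953125? YES
  n = 50: C(50, 5) = 2118760; 2118760 < 1953125? NO
  n = 51: C(51, 5) = 2349060; 2349060 < 1953125? NO
The largest n with C(n, 5) < 1953125 is n = 49 (where E[X] = 1906884/1953125 ≈ 0.976325). Hence R_5(5) > 49, i.e. R_5(5) ≥ 50.

Largest n = 49; hence R_5(5) > 49.


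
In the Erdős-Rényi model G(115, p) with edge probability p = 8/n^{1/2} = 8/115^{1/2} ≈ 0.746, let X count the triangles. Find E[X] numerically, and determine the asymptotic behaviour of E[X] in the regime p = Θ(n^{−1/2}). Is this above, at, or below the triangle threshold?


Number of potential triangles: C(115, 3) = 246905.
Each occurs with probability p³ ≈ (0.746)³ ≈ 4.1516736e-01.
By linearity: E[X] = C(115, 3)·p³ ≈ 246905 · 4.1516736e-01 ≈ 102506.89655.
Since α = 1/2 < 1, p = c/n^{1/2} ≫ 1/n is above the triangle threshold p ~ 1/n. Asymptotically E[X] ~ (c³/6)·n^{3(1−α)} = (8³/6)·n^{1.5} → ∞; triangles are abundant w.h.p.

E[X] ≈ 102506.89655; in regime p = Θ(1/n^{1/2}) E[X] diverges (above the triangle threshold p ~ 1/n).


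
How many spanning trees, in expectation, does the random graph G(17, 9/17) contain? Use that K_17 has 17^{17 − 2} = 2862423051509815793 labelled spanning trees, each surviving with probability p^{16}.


K_17 has 17^{17 − 2} = 2862423051509815793 labelled spanning trees.
For each such spanning tree H, let X_H = 1 if all 16 edges of H are present in G. Then P[X_H = 1] = p^{16} = (9/17)^{16} = 1853020188851841/48661191875666868481.
Summing the indicators: E[X] = Σ_H E[X_H] = 2862423051509815793 · p^{16} = 2862423051509815793 · 1853020188851841/48661191875666868481 = 1853020188851841/17.
Numerically: E[X] ≈ 1.09001e+14.

E[X] = 2862423051509815793 · (9/17)^{16} = 1853020188851841/17 ≈ 1.09001e+14.


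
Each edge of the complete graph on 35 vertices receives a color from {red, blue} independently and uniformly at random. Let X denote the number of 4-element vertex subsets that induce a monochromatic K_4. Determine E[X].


Let X = Σ_S X_S over the C(35, 4) = 52360 subsets S of size 4, where X_S = 1 if the K_4 on S is monochromatic.
For a fixed S, the K_4 on S has C(4, 2) = 6 edges. P[all 6 edges red] = (1/2)^6, and likewise for blue, so P[monochromatic] = 2·(1/2)^6 = 2^{1 − 6} = 1/32.
By linearity of expectation: E[X] = C(35, 4) · 2^{1 − 6} = 52360 · 1/32 = 6545/4.
Numerically: E[X] ≈ 1636.2500.

E[X] = C(35,4)·2^(1−C(4,2)) = 6545/4 ≈ 1636.2500.


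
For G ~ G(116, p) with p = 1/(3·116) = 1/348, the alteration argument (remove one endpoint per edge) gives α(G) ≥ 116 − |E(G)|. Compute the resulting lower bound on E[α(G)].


E[|E(G)|] = C(116, 2)·p = 6670 · (1/348) = 115/6.
E[α(G)] ≥ n − E[|E(G)|] = 116 − 115/6 = 581/6.
Numerically: ≈ 96.833333.
(This is only a lower bound; the true E[α(G)] may be larger.)

E[α(G)] ≥ 581/6 ≈ 96.833333.


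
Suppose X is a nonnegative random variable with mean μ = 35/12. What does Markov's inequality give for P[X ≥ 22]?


μ = E[X] = 35/12, a = 22.
Markov: P[X ≥ 22] ≤ μ/a = (35/12)/22 = 35/264.
Numerically: ≈ 0.1326.
(Since a = 22 > μ = 2.9167, the bound 35/264 is < 1 and informative.)

P[X ≥ 22] ≤ 35/264 ≈ 0.1326.


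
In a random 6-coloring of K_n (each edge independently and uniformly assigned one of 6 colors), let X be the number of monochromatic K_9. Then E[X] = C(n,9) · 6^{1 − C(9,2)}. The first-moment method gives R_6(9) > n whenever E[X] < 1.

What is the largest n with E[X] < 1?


We need C(n, 9) · 6^{1 − 36} < 1, i.e. C(n, 9) < 6^{36 − 1} = 1719070799748422591028658176.
Check values of n near the boundary:
  n = 4407: C(4407, 9) = 1713856532599459170657070050; 1713856532599459170657070050 < 1719070799748422591028658176? YES
  n = 4408: C(4408, 9) = 1717362945146264156457459600; 1717362945146264156457459600 < 1719070799748422591028658176? YES
  n = 4409: C(4409, 9) = 1720875732988608787686577131; 1720875732988608787686577131 < 1719070799748422591028658176? NO
  n = 4410: C(4410, 9) = 1724394906266704102180823710; 1724394906266704102180823710 < 1719070799748422591028658176? NO
  n = 4411: C(4411, 9) = 1727920475134582415883601405; 1727920475134582415883601405 < 1719070799748422591028658176? NO
The largest n with C(n, 9) < 1719070799748422591028658176 is n = 4408 (where E[X] = 35778394690547169926197075/35813974994758803979763712 ≈ 0.99901). Hence R_6(9) > 4408, i.e. R_6(9) ≥ 4409.

Largest n = 4408; hence R_6(9) > 4408.


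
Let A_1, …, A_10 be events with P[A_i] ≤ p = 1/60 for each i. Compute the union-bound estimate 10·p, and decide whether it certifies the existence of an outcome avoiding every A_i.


Union bound: P[∪_{i=1}^{10} A_i] ≤ Σ_i P[A_i] ≤ 10·p = 10·(1/60) = 1/6.
Numerically: 1/6 ≈ 0.1667.
Is 1/6 < 1? YES.
Since P[∪ A_i] ≤ 1/6 < 1, the complement has P[∩ A_i^c] ≥ 1 − 1/6 = 5/6 > 0, so some outcome avoids every A_i.

10·p = 1/6 ≈ 0.1667; existence CERTIFIED by the union bound.


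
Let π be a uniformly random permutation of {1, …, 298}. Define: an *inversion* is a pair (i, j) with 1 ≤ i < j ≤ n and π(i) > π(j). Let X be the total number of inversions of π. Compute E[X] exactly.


Write X = Σ X_I over the C(298, 2) = 44253 pairs i < j, with X_I the indicator of one inversion.
There are 44253 indicators.
For each fixed pair i < j, the values π(i) and π(j) are two distinct elements of {1, …, 298} in uniformly random order; by symmetry P[π(i) > π(j)] = 1/2.
By linearity: E[X] = 44253 · (1/2) = C(298, 2) · (1/2) = 44253/2 = 44253/2 ≈ 22126.50000.

E[X] = 44253/2 = 22126.50000.


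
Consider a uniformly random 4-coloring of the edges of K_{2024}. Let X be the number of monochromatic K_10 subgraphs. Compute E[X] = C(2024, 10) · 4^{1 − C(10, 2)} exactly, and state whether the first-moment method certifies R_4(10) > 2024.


E[X] = C(2024, 10) · 4^{1 − 45} = 310936101848269937576192656 · 4^{−44} = 310936101848269937576192656/309485009821345068724781056.
As a reduced fraction: E[X] = 19433506365516871098512041/19342813113834066795298816 ≈ 1.005.
Is E[X] < 1? NO.
Since E[X] ≥ 1, the first-moment bound is inconclusive at n = 2024; it does NOT by itself certify R_4(10) > 2024.

E[X] = 19433506365516871098512041/19342813113834066795298816 ≈ 1.005; E[X] ≥ 1; first-moment method inconclusive here.


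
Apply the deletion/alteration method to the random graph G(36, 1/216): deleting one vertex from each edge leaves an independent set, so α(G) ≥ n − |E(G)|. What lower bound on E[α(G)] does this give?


E[|E(G)|] = C(36, 2)·p = 630 · (1/216) = 35/12.
E[α(G)] ≥ n − E[|E(G)|] = 36 − 35/12 = 397/12.
Numerically: ≈ 33.083.
(This is only a lower bound; the true E[α(G)] may be larger.)

E[α(G)] ≥ 397/12 ≈ 33.083.


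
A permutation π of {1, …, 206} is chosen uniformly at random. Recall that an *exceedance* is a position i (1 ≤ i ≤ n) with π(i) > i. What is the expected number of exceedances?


Write X = Σ_{i=1}^{206} X_i, where X_i = 1_{π(i) > i}.
For each fixed i, π(i) is uniform over {1, …, 206} (marginal of a uniform permutation), so P[π(i) > i] = (n − i)/n. Summing: Σ_{i=1}^{206} (n − i)/n = (0 + 1 + … + 205)/206 = 206(206 − 1)/(2·206) = (206 − 1)/2.
Hence E[X] = Σ_{i=1}^{206} (206 − i)/206 = 205/2 ≈ 102.5000.

E[X] = 205/2 = 102.5000.


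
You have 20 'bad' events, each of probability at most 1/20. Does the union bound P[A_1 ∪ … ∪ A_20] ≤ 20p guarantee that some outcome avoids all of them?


Union bound: P[∪_{i=1}^{20} A_i] ≤ Σ_i P[A_i] ≤ 20·p = 20·(1/20) = 1.
Numerically: 1 ≈ 1.0000.
Is 1 < 1? NO.
Since the bound 1 is ≥ 1, the union bound is uninformative here; it does NOT by itself certify existence.

20·p = 1 ≈ 1.0000; existence NOT certified by the union bound.


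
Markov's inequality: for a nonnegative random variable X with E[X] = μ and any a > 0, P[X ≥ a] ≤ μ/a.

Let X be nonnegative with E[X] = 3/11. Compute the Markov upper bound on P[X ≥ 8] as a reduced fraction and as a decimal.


μ = E[X] = 3/11, a = 8.
Markov: P[X ≥ 8] ≤ μ/a = (3/11)/8 = 3/88.
Numerically: ≈ 0.034.
(Since a = 8 > μ = 0.273, the bound 3/88 is < 1 and informative.)

P[X ≥ 8] ≤ 3/88 ≈ 0.034.


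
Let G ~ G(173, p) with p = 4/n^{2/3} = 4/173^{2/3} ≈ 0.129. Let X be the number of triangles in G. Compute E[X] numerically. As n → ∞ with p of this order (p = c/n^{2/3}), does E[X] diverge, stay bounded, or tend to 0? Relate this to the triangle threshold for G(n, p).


Number of potential triangles: C(173, 3) = 848046.
Each occurs with probability p³ ≈ (0.129)³ ≈ 2.13839e-03.
By linearity: E[X] = C(173, 3)·p³ ≈ 848046 · 2.13839e-03 ≈ 1813.457.
Since α = 2/3 < 1, p = c/n^{2/3} ≫ 1/n is above the triangle threshold p ~ 1/n. Asymptotically E[X] ~ (c³/6)·n^{3(1−α)} = (4³/6)·n^{1} → ∞; triangles are abundant w.h.p.

E[X] ≈ 1813.457; in regime p = Θ(1/n^{2/3}) E[X] diverges (above the triangle threshold p ~ 1/n).


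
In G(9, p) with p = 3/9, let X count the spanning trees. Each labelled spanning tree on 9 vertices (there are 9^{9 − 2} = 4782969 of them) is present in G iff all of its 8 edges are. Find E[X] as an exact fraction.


K_9 has 9^{9 − 2} = 4782969 labelled spanning trees.
For each such spanning tree H, let X_H = 1 if all 8 edges of H are present in G. Then P[X_H = 1] = p^{8} = (1/3)^{8} = 1/6561.
By linearity: E[X] = Σ_H E[X_H] = 4782969 · p^{8} = 4782969 · 1/6561 = 729.
Numerically: E[X] ≈ 729.

E[X] = 4782969 · (1/3)^{8} = 729 ≈ 729.


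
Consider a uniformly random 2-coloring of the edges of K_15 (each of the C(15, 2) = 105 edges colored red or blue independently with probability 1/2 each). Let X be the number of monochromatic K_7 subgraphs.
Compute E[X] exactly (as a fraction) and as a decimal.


Let X = Σ_S X_S over the C(15, 7) = 6435 subsets S of size 7, where X_S = 1 if the K_7 on S is monochromatic.
For a fixed S, the K_7 on S has C(7, 2) = 21 edges. P[all 21 edges red] = (1/2)^21, and likewise for blue, so P[monochromatic] = 2·(1/2)^21 = 2^{1 − 21} = 1/1048576.
By linearity: E[X] = C(15, 7) · 2^{1 − 21} = 6435 · 1/1048576 = 6435/1048576.
Numerically: E[X] ≈ 0.0061.

E[X] = C(15,7)·2^(1−C(7,2)) = 6435/1048576 ≈ 0.0061.
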